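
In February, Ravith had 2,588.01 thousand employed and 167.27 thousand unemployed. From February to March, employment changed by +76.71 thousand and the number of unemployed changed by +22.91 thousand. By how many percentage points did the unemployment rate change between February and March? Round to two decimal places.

February: labor force = 2,588.01 + 167.27 = 2,755.28; u = 167.27/2,755.28 = 6.07%.
March: labor force = 2,664.72 + 190.18 = 2,854.90; u = 190.18/2,854.90 = 6.66%.
Change = 6.66% − 6.07% = +0.59 pp.

The unemployment rate changed by +0.59 percentage points.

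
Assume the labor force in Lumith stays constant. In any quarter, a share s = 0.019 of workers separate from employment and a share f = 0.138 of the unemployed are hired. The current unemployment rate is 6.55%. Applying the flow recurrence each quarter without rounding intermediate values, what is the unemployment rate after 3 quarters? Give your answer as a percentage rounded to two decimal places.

With a fixed labor force, u_{t+1} = u_t + s·(1−u_t) − f·u_t = u_t·(1−s−f) + s.
Here 1−s−f = 0.843 and s = 0.019.
u_1 = 0.065500 × 0.843 + 0.019 = 0.074217.
u_2 = 0.074217 × 0.843 + 0.019 = 0.081565.
u_3 = 0.081565 × 0.843 + 0.019 = 0.087759.

Unemployment rate after three quarters ≈ 8.78%.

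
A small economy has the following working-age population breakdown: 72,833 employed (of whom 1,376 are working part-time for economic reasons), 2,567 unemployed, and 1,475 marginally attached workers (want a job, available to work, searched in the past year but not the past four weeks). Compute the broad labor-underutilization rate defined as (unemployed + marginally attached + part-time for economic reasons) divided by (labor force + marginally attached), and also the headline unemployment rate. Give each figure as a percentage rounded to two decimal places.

Labor force = 72,833 + 2,567 = 75,400.
Numerator = 2,567 + 1,475 + 1,376 = 5,418.
Denominator = 75,400 + 1,475 = 76,875.
Broad rate = 5,418 / 76,875 = 7.05%.
Headline unemployment rate = 2,567 / 75,400 = 3.40%.

Broad underutilization rate ≈ 7.05%; headline unemployment rate ≈ 3.40%.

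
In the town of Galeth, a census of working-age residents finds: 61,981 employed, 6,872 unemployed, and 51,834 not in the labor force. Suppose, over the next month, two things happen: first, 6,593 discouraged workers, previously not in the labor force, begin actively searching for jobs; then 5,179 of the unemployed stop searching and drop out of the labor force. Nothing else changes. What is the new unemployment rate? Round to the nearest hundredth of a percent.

Initially, labor force = 61,981 + 6,872 = 68,853, so u = 6,872/68,853 = 9.98%.
After the first change, unemployed and labor force both rise by 6,593 → E = 61,981, U = 13,465, labor force = 75,446.
After the second change, unemployed and labor force both fall by 5,179 → E = 61,981, U = 8,286, labor force = 70,267.
New unemployment rate = 8,286 / 70,267 = 11.79%.

New unemployment rate ≈ 11.79%.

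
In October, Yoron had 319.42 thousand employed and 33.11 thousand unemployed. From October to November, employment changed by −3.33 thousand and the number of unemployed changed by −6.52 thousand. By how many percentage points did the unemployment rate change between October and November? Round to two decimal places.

October: labor force = 319.42 + 33.11 = 352.53; u = 33.11/352.53 = 9.39%.
November: labor force = 316.09 + 26.59 = 342.68; u = 26.59/342.68 = 7.76%.
Change = 7.76% − 9.39% = −1.63 pp.

The unemployment rate changed by −1.63 percentage points.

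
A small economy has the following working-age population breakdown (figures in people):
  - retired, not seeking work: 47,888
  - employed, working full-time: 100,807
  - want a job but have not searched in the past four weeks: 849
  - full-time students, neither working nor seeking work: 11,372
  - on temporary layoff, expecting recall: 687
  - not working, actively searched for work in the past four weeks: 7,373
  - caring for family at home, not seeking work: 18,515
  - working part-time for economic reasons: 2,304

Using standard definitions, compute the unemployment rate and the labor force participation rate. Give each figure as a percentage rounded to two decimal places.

Unemployment rate ≈ 7.25%; labor force participation rate ≈ 58.57%.

Employed = 100,807 + 2,304 = 103,111 (anyone who worked, including part-time for economic reasons, counts as employed).
Unemployed = 687 + 7,373 = 8,060 (jobless and actively searching, or on temporary layoff).
Labor force = 103,111 + 8,060 = 111,171.
Not in labor force = 47,888 + 849 + 11,372 + 18,515 = 78,624 (those not working and not actively searching are outside the labor force — including those who want a job but have given up searching).
Civilian working-age population = 111,171 + 78,624 = 189,795.
Unemployment rate = 8,060 / 111,171 = 7.25%.
Labor force participation rate = 111,171 / 189,795 = 58.57%.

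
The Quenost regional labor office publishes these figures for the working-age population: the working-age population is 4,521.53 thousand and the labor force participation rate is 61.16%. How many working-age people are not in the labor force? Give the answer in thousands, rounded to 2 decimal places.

About 1,756.16 thousand are not in the labor force.

Share not in the labor force = 1 − 0.6116 = 0.3884.
Not in labor force = 0.3884 × 4,521.53 ≈ 1,756.16 thousand.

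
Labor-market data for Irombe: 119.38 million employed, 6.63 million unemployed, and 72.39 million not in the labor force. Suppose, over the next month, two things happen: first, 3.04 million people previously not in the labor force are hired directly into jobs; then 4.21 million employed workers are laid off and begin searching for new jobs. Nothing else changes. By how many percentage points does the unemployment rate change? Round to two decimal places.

Initially, labor force = 119.38 + 6.63 = 126.01 million, so u = 6.63/126.01 = 5.26%.
After the first change, employed and labor force both rise by 3.04; unemployed unchanged → E = 122.42, U = 6.63, labor force = 129.05 million.
After the second change, employed falls and unemployed rises by 4.21; labor force unchanged → E = 118.21, U = 10.84, labor force = 129.05 million.
New unemployment rate = 10.84 / 129.05 = 8.40%.
Change = 8.40% − 5.26% = +3.14 percentage points.

The unemployment rate changes by +3.14 percentage points.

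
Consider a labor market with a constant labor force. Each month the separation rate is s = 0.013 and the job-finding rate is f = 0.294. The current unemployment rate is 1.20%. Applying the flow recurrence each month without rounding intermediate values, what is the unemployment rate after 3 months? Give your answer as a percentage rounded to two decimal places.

With a fixed labor force, u_{t+1} = u_t + s·(1−u_t) − f·u_t = u_t·(1−s−f) + s.
Here 1−s−f = 0.693 and s = 0.013.
u_1 = 0.012000 × 0.693 + 0.013 = 0.021316.
u_2 = 0.021316 × 0.693 + 0.013 = 0.027772.
u_3 = 0.027772 × 0.693 + 0.013 = 0.032246.

Unemployment rate after three months ≈ 3.22%.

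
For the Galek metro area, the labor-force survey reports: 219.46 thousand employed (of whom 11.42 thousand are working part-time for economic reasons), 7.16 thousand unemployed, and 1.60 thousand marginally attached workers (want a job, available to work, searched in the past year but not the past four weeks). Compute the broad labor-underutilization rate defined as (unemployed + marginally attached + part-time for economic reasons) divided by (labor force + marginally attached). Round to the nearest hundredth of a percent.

Labor force = 219.46 + 7.16 = 226.62 thousand.
Numerator = 7.16 + 1.60 + 11.42 = 20.18 thousand.
Denominator = 226.62 + 1.60 = 228.22 thousand.
Broad rate = 20.18 / 228.22 = 8.84%.

Broad underutilization rate ≈ 8.84%.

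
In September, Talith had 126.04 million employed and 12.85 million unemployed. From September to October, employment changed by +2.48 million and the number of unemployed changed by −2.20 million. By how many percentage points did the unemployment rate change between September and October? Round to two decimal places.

September: labor force = 126.04 + 12.85 = 138.89; u = 12.85/138.89 = 9.25%.
October: labor force = 128.52 + 10.65 = 139.17; u = 10.65/139.17 = 7.65%.
Change = 7.65% − 9.25% = −1.60 pp.

The unemployment rate changed by −1.60 percentage points.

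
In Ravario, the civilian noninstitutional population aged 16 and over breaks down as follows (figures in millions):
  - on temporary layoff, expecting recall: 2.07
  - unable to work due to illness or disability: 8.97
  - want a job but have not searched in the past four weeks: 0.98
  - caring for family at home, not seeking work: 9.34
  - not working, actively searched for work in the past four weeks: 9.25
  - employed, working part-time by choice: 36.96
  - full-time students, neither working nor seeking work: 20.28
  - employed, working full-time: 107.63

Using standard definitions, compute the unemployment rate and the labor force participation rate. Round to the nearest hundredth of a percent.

Employed = 36.96 + 107.63 = 144.59 million.
Unemployed = 2.07 + 9.25 = 11.32 million (jobless and actively searching, or on temporary layoff).
Labor force = 144.59 + 11.32 = 155.91 million.
Not in labor force = 8.97 + 0.98 + 9.34 + 20.28 = 39.57 million (those not working and not actively searching are outside the labor force — including those who want a job but have given up searching).
Civilian working-age population = 155.91 + 39.57 = 195.48 million.
Unemployment rate = 11.32 / 155.91 = 7.26%.
Labor force participation rate = 155.91 / 195.48 = 79.76%.

Unemployment rate ≈ 7.26%; labor force participation rate ≈ 79.76%.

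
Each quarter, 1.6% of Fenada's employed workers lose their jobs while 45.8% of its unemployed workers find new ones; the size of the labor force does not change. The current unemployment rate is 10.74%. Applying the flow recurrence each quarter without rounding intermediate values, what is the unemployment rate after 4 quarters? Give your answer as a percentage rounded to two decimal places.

Unemployment rate after four quarters ≈ 3.94%.

With a fixed labor force, u_{t+1} = u_t + s·(1−u_t) − f·u_t = u_t·(1−s−f) + s.
Here 1−s−f = 0.526 and s = 0.016.
u_1 = 0.107400 × 0.526 + 0.016 = 0.072492.
u_2 = 0.072492 × 0.526 + 0.016 = 0.054131.
u_3 = 0.054131 × 0.526 + 0.016 = 0.044473.
u_4 = 0.044473 × 0.526 + 0.016 = 0.039393.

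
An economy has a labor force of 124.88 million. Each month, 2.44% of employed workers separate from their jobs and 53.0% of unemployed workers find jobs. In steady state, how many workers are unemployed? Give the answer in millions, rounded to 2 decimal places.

About 5.50 million are unemployed in steady state.

Steady-state unemployment rate u* = s/(s+f) = 2.44/(2.44+53.0) = 0.044012.
Unemployed = u* × labor force = 0.044012 × 124.88 ≈ 5.50 million.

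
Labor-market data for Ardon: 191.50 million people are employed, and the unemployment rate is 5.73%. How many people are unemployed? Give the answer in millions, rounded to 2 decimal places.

Let U be the number unemployed. The labor force is E + U, and U/(E+U) = 0.0573.
So U = 0.0573 × 191.50 / (1 − 0.0573) = 10.9730 / 0.9427 ≈ 11.64 million.

About 11.64 million are unemployed.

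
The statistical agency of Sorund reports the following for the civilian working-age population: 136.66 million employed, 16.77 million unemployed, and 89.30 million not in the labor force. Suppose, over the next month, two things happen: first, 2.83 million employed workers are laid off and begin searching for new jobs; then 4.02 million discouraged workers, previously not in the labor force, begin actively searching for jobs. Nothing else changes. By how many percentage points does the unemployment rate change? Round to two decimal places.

The unemployment rate changes by +4.07 percentage points.

Initially, labor force = 136.66 + 16.77 = 153.43 million, so u = 16.77/153.43 = 10.93%.
After the first change, employed falls and unemployed rises by 2.83; labor force unchanged → E = 133.83, U = 19.60, labor force = 153.43 million.
After the second change, unemployed and labor force both rise by 4.02 → E = 133.83, U = 23.62, labor force = 157.45 million.
New unemployment rate = 23.62 / 157.45 = 15.00%.
Change = 15.00% − 10.93% = +4.07 percentage points.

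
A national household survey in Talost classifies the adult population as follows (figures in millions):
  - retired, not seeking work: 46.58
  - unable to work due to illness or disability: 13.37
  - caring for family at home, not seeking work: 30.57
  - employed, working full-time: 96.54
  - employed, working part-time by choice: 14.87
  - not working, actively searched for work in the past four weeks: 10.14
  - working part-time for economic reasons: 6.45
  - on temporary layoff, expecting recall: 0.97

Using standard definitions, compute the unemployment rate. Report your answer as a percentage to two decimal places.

Unemployment rate ≈ 8.61%.

Employed = 96.54 + 14.87 + 6.45 = 117.86 million (anyone who worked, including part-time for economic reasons, counts as employed).
Unemployed = 10.14 + 0.97 = 11.11 million (jobless and actively searching, or on temporary layoff).
Labor force = 117.86 + 11.11 = 128.97 million.
Unemployment rate = 11.11 / 128.97 = 8.61%.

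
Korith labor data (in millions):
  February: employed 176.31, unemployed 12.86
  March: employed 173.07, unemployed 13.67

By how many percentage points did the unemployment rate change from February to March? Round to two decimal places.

The unemployment rate changed by +0.52 percentage points.

February: labor force = 176.31 + 12.86 = 189.17; u = 12.86/189.17 = 6.80%.
March: labor force = 173.07 + 13.67 = 186.74; u = 13.67/186.74 = 7.32%.
Change = 7.32% − 6.80% = +0.52 pp.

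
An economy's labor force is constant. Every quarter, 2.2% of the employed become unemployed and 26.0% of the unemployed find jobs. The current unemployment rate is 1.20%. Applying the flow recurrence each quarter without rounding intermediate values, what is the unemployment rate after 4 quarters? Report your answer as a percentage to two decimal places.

Unemployment rate after four quarters ≈ 6.05%.

With a fixed labor force, u_{t+1} = u_t + s·(1−u_t) − f·u_t = u_t·(1−s−f) + s.
Here 1−s−f = 0.718 and s = 0.022.
u_1 = 0.012000 × 0.718 + 0.022 = 0.030616.
u_2 = 0.030616 × 0.718 + 0.022 = 0.043982.
u_3 = 0.043982 × 0.718 + 0.022 = 0.053579.
u_4 = 0.053579 × 0.718 + 0.022 = 0.060470.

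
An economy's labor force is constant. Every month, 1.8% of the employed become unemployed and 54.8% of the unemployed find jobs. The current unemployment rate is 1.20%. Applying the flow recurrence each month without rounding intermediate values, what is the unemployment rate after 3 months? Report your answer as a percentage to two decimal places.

With a fixed labor force, u_{t+1} = u_t + s·(1−u_t) − f·u_t = u_t·(1−s−f) + s.
Here 1−s−f = 0.434 and s = 0.018.
u_1 = 0.012000 × 0.434 + 0.018 = 0.023208.
u_2 = 0.023208 × 0.434 + 0.018 = 0.028072.
u_3 = 0.028072 × 0.434 + 0.018 = 0.030183.

Unemployment rate after three months ≈ 3.02%.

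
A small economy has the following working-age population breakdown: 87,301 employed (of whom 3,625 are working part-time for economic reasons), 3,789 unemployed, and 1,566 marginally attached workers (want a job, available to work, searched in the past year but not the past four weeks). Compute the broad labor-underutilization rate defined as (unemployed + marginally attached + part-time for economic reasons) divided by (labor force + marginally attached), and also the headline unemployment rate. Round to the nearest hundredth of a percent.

Broad underutilization rate ≈ 9.69%; headline unemployment rate ≈ 4.16%.

Labor force = 87,301 + 3,789 = 91,090.
Numerator = 3,789 + 1,566 + 3,625 = 8,980.
Denominator = 91,090 + 1,566 = 92,656.
Broad rate = 8,980 / 92,656 = 9.69%.
Headline unemployment rate = 3,789 / 91,090 = 4.16%.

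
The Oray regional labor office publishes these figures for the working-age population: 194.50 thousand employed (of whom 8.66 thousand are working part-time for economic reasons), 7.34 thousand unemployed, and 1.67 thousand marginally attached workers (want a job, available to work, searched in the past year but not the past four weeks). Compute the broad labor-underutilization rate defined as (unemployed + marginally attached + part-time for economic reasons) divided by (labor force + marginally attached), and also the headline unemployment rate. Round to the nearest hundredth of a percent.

Broad underutilization rate ≈ 8.68%; headline unemployment rate ≈ 3.64%.

Labor force = 194.50 + 7.34 = 201.84 thousand.
Numerator = 7.34 + 1.67 + 8.66 = 17.67 thousand.
Denominator = 201.84 + 1.67 = 203.51 thousand.
Broad rate = 17.67 / 203.51 = 8.68%.
Headline unemployment rate = 7.34 / 201.84 = 3.64%.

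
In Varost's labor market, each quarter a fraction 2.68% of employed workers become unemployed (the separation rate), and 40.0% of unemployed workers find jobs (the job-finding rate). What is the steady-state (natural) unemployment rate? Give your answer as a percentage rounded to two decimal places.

Steady-state unemployment rate ≈ 6.28%.

At steady state the flows balance: s·E = f·U, so U/(E+U) = s/(s+f).
u* = 2.68 / (2.68 + 40.0) = 2.68 / 42.68 = 6.28%.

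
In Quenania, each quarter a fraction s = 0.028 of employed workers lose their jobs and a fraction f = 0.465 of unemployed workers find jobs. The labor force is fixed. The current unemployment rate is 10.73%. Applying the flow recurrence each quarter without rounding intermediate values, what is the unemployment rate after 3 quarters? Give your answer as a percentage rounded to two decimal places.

With a fixed labor force, u_{t+1} = u_t + s·(1−u_t) − f·u_t = u_t·(1−s−f) + s.
Here 1−s−f = 0.507 and s = 0.028.
u_1 = 0.107300 × 0.507 + 0.028 = 0.082401.
u_2 = 0.082401 × 0.507 + 0.028 = 0.069777.
u_3 = 0.069777 × 0.507 + 0.028 = 0.063377.

Unemployment rate after three quarters ≈ 6.34%.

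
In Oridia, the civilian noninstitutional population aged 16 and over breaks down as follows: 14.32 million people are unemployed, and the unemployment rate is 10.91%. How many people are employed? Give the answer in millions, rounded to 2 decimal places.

Labor force = U / u = 14.32 / 0.1091 ≈ 131.26 million.
Employed = labor force − unemployed = 131.26 − 14.32 = 116.94 million.

About 116.94 million are employed.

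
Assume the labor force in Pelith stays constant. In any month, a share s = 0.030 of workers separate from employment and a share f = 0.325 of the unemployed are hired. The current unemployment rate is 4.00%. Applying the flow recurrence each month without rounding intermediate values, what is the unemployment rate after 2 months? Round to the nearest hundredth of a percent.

With a fixed labor force, u_{t+1} = u_t + s·(1−u_t) − f·u_t = u_t·(1−s−f) + s.
Here 1−s−f = 0.645 and s = 0.030.
u_1 = 0.040000 × 0.645 + 0.030 = 0.055800.
u_2 = 0.055800 × 0.645 + 0.030 = 0.065991.

Unemployment rate after two months ≈ 6.60%.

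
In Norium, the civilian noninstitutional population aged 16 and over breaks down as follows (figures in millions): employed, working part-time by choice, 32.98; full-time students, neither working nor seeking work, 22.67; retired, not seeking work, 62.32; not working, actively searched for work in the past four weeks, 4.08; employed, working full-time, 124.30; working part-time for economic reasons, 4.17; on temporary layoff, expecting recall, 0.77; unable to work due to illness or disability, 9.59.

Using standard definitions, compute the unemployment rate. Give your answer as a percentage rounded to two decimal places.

Unemployment rate ≈ 2.92%.

Employed = 32.98 + 124.30 + 4.17 = 161.45 million (anyone who worked, including part-time for economic reasons, counts as employed).
Unemployed = 4.08 + 0.77 = 4.85 million (jobless and actively searching, or on temporary layoff).
Labor force = 161.45 + 4.85 = 166.30 million.
Unemployment rate = 4.85 / 166.30 = 2.92%.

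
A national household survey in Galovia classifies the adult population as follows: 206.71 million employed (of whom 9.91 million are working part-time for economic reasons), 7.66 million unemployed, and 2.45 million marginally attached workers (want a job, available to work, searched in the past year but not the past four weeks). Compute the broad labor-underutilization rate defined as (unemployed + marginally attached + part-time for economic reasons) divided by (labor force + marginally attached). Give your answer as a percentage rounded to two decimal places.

Labor force = 206.71 + 7.66 = 214.37 million.
Numerator = 7.66 + 2.45 + 9.91 = 20.02 million.
Denominator = 214.37 + 2.45 = 216.82 million.
Broad rate = 20.02 / 216.82 = 9.23%.

Broad underutilization rate ≈ 9.23%.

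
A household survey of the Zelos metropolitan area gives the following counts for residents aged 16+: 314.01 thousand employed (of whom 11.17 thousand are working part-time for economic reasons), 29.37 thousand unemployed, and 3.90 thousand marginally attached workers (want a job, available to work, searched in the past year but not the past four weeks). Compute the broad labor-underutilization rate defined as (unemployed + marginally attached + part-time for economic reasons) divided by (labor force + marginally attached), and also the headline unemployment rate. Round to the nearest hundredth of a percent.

Broad underutilization rate ≈ 12.80%; headline unemployment rate ≈ 8.55%.

Labor force = 314.01 + 29.37 = 343.38 thousand.
Numerator = 29.37 + 3.90 + 11.17 = 44.44 thousand.
Denominator = 343.38 + 3.90 = 347.28 thousand.
Broad rate = 44.44 / 347.28 = 12.80%.
Headline unemployment rate = 29.37 / 343.38 = 8.55%.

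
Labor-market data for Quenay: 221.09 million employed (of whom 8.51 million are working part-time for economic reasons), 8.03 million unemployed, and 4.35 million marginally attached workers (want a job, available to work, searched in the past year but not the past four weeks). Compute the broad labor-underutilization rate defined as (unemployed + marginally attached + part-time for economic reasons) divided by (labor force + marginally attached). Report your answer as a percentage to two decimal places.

Labor force = 221.09 + 8.03 = 229.12 million.
Numerator = 8.03 + 4.35 + 8.51 = 20.89 million.
Denominator = 229.12 + 4.35 = 233.47 million.
Broad rate = 20.89 / 233.47 = 8.95%.

Broad underutilization rate ≈ 8.95%.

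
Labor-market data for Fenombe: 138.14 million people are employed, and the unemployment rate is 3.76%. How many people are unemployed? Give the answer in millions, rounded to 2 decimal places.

About 5.40 million are unemployed.

Let U be the number unemployed. The labor force is E + U, and U/(E+U) = 0.0376.
So U = 0.0376 × 138.14 / (1 − 0.0376) = 5.1941 / 0.9624 ≈ 5.40 million.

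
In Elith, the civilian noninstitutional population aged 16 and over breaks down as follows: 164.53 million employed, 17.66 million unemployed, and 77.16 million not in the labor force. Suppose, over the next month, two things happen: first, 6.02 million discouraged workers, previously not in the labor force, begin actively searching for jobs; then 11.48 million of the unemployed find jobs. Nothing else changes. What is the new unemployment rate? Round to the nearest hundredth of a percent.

New unemployment rate ≈ 6.48%.

Initially, labor force = 164.53 + 17.66 = 182.19 million, so u = 17.66/182.19 = 9.69%.
After the first change, unemployed and labor force both rise by 6.02 → E = 164.53, U = 23.68, labor force = 188.21 million.
After the second change, unemployed falls and employed rises by 11.48; labor force unchanged → E = 176.01, U = 12.20, labor force = 188.21 million.
New unemployment rate = 12.20 / 188.21 = 6.48%.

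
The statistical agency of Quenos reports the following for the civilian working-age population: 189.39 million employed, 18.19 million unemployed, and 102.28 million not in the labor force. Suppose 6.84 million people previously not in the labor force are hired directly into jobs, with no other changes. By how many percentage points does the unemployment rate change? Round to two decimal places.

Initially, labor force = 189.39 + 18.19 = 207.58 million, so u = 18.19/207.58 = 8.76%.
After the change, employed and labor force both rise by 6.84; unemployed unchanged → E = 196.23, U = 18.19, labor force = 214.42 million.
New unemployment rate = 18.19 / 214.42 = 8.48%.
Change = 8.48% − 8.76% = −0.28 percentage points.

The unemployment rate changes by −0.28 percentage points.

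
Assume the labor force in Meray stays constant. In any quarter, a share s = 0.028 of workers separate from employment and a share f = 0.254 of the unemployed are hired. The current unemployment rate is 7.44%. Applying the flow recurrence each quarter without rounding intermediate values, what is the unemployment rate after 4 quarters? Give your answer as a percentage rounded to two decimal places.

Unemployment rate after four quarters ≈ 9.27%.

With a fixed labor force, u_{t+1} = u_t + s·(1−u_t) − f·u_t = u_t·(1−s−f) + s.
Here 1−s−f = 0.718 and s = 0.028.
u_1 = 0.074400 × 0.718 + 0.028 = 0.081419.
u_2 = 0.081419 × 0.718 + 0.028 = 0.086459.
u_3 = 0.086459 × 0.718 + 0.028 = 0.090078.
u_4 = 0.090078 × 0.718 + 0.028 = 0.092676.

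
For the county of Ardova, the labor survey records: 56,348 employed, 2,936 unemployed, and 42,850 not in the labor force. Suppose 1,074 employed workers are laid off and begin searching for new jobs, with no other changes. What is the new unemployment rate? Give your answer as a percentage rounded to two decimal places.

Initially, labor force = 56,348 + 2,936 = 59,284, so u = 2,936/59,284 = 4.95%.
After the change, employed falls and unemployed rises by 1,074; labor force unchanged → E = 55,274, U = 4,010, labor force = 59,284.
New unemployment rate = 4,010 / 59,284 = 6.76%.

New unemployment rate ≈ 6.76%.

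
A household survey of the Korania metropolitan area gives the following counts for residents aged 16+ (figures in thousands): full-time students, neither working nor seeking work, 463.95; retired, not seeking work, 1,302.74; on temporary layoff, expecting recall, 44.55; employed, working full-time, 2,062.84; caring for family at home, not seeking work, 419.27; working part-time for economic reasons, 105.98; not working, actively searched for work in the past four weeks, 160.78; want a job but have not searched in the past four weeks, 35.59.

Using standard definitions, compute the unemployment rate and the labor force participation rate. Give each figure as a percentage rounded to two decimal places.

Unemployment rate ≈ 8.65%; labor force participation rate ≈ 51.66%.

Employed = 2,062.84 + 105.98 = 2,168.82 thousand (anyone who worked, including part-time for economic reasons, counts as employed).
Unemployed = 44.55 + 160.78 = 205.33 thousand (jobless and actively searching, or on temporary layoff).
Labor force = 2,168.82 + 205.33 = 2,374.15 thousand.
Not in labor force = 463.95 + 1,302.74 + 419.27 + 35.59 = 2,221.55 thousand (those not working and not actively searching are outside the labor force — including those who want a job but have given up searching).
Civilian working-age population = 2,374.15 + 2,221.55 = 4,595.70 thousand.
Unemployment rate = 205.33 / 2,374.15 = 8.65%.
Labor force participation rate = 2,374.15 / 4,595.70 = 51.66%.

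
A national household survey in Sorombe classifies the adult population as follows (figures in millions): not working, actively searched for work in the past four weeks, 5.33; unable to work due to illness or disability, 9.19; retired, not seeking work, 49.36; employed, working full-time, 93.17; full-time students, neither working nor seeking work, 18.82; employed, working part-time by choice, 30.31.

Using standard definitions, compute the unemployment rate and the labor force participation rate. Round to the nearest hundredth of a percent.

Employed = 93.17 + 30.31 = 123.48 million.
Unemployed = 5.33 million.
Labor force = 123.48 + 5.33 = 128.81 million.
Not in labor force = 9.19 + 49.36 + 18.82 = 77.37 million (those not working and not actively searching are outside the labor force).
Civilian working-age population = 128.81 + 77.37 = 206.18 million.
Unemployment rate = 5.33 / 128.81 = 4.14%.
Labor force participation rate = 128.81 / 206.18 = 62.47%.

Unemployment rate ≈ 4.14%; labor force participation rate ≈ 62.47%.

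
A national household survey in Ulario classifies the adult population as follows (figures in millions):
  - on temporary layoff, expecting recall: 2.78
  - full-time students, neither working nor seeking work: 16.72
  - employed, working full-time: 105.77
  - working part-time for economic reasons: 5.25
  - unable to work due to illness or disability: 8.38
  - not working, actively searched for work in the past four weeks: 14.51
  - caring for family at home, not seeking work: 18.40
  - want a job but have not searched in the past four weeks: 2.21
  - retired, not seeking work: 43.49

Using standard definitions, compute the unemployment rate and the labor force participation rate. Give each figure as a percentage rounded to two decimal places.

Employed = 105.77 + 5.25 = 111.02 million (anyone who worked, including part-time for economic reasons, counts as employed).
Unemployed = 2.78 + 14.51 = 17.29 million (jobless and actively searching, or on temporary layoff).
Labor force = 111.02 + 17.29 = 128.31 million.
Not in labor force = 16.72 + 8.38 + 18.40 + 2.21 + 43.49 = 89.20 million (those not working and not actively searching are outside the labor force — including those who want a job but have given up searching).
Civilian working-age population = 128.31 + 89.20 = 217.51 million.
Unemployment rate = 17.29 / 128.31 = 13.48%.
Labor force participation rate = 128.31 / 217.51 = 58.99%.

Unemployment rate ≈ 13.48%; labor force participation rate ≈ 58.99%.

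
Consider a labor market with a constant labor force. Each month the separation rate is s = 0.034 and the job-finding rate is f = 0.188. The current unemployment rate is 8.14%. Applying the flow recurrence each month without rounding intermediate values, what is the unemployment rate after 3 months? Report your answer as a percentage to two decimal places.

Unemployment rate after three months ≈ 11.94%.

With a fixed labor force, u_{t+1} = u_t + s·(1−u_t) − f·u_t = u_t·(1−s−f) + s.
Here 1−s−f = 0.778 and s = 0.034.
u_1 = 0.081400 × 0.778 + 0.034 = 0.097329.
u_2 = 0.097329 × 0.778 + 0.034 = 0.109722.
u_3 = 0.109722 × 0.778 + 0.034 = 0.119364.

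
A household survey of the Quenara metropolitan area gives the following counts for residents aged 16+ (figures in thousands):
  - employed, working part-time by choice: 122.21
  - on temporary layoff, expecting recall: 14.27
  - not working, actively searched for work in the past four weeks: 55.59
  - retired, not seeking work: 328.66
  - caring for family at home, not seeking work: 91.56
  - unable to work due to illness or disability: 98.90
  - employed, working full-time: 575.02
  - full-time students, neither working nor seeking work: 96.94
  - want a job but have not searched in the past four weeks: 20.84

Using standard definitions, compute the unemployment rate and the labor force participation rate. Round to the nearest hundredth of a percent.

Unemployment rate ≈ 9.11%; labor force participation rate ≈ 54.64%.

Employed = 122.21 + 575.02 = 697.23 thousand.
Unemployed = 14.27 + 55.59 = 69.86 thousand (jobless and actively searching, or on temporary layoff).
Labor force = 697.23 + 69.86 = 767.09 thousand.
Not in labor force = 328.66 + 91.56 + 98.90 + 96.94 + 20.84 = 636.90 thousand (those not working and not actively searching are outside the labor force — including those who want a job but have given up searching).
Civilian working-age population = 767.09 + 636.90 = 1,403.99 thousand.
Unemployment rate = 69.86 / 767.09 = 9.11%.
Labor force participation rate = 767.09 / 1,403.99 = 54.64%.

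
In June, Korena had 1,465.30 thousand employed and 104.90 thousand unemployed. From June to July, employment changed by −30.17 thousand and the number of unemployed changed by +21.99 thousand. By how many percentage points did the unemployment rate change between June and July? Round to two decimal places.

The unemployment rate changed by +1.44 percentage points.

June: labor force = 1,465.30 + 104.90 = 1,570.20; u = 104.90/1,570.20 = 6.68%.
July: labor force = 1,435.13 + 126.89 = 1,562.02; u = 126.89/1,562.02 = 8.12%.
Change = 8.12% − 6.68% = +1.44 pp.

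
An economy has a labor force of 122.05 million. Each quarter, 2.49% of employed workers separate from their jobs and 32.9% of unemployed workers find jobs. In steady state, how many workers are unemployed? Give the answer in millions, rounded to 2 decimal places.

About 8.59 million are unemployed in steady state.

Steady-state unemployment rate u* = s/(s+f) = 2.49/(2.49+32.9) = 0.070359.
Unemployed = u* × labor force = 0.070359 × 122.05 ≈ 8.59 million.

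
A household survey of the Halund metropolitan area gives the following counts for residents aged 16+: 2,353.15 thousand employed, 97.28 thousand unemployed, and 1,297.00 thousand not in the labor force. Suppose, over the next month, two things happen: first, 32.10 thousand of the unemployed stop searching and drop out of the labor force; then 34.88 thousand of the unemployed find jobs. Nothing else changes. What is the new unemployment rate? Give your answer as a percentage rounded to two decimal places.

Initially, labor force = 2,353.15 + 97.28 = 2,450.43 thousand, so u = 97.28/2,450.43 = 3.97%.
After the first change, unemployed and labor force both fall by 32.10 → E = 2,353.15, U = 65.18, labor force = 2,418.33 thousand.
After the second change, unemployed falls and employed rises by 34.88; labor force unchanged → E = 2,388.03, U = 30.30, labor force = 2,418.33 thousand.
New unemployment rate = 30.30 / 2,418.33 = 1.25%.

New unemployment rate ≈ 1.25%.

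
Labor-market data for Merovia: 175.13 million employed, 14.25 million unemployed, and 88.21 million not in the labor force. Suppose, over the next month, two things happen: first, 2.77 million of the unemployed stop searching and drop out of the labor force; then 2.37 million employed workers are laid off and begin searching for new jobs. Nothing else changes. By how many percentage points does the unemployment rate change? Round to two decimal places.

Initially, labor force = 175.13 + 14.25 = 189.38 million, so u = 14.25/189.38 = 7.52%.
After the first change, unemployed and labor force both fall by 2.77 → E = 175.13, U = 11.48, labor force = 186.61 million.
After the second change, employed falls and unemployed rises by 2.37; labor force unchanged → E = 172.76, U = 13.85, labor force = 186.61 million.
New unemployment rate = 13.85 / 186.61 = 7.42%.
Change = 7.42% − 7.52% = −0.10 percentage points.

The unemployment rate changes by −0.10 percentage points.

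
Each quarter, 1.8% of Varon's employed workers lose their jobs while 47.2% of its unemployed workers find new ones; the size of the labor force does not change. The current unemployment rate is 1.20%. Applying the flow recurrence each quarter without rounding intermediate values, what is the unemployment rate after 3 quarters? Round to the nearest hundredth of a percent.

Unemployment rate after three quarters ≈ 3.35%.

With a fixed labor force, u_{t+1} = u_t + s·(1−u_t) − f·u_t = u_t·(1−s−f) + s.
Here 1−s−f = 0.510 and s = 0.018.
u_1 = 0.012000 × 0.510 + 0.018 = 0.024120.
u_2 = 0.024120 × 0.510 + 0.018 = 0.030301.
u_3 = 0.030301 × 0.510 + 0.018 = 0.033454.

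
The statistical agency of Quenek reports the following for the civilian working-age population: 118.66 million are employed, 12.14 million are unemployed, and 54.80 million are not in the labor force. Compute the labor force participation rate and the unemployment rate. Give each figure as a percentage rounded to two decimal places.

Labor force = employed + unemployed = 118.66 + 12.14 = 130.80 million.
Working-age population = 130.80 + 54.80 = 185.60 million.
Unemployment rate = 12.14 / 130.80 = 9.28%.
Labor force participation rate = 130.80 / 185.60 = 70.47%.

Labor force participation rate ≈ 70.47%; unemployment rate ≈ 9.28%.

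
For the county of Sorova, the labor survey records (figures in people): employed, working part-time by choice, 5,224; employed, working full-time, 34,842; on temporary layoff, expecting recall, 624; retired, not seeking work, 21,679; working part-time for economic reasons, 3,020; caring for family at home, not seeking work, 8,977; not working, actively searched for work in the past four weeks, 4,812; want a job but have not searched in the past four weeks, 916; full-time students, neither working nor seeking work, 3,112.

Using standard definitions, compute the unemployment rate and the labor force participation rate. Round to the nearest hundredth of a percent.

Employed = 5,224 + 34,842 + 3,020 = 43,086 (anyone who worked, including part-time for economic reasons, counts as employed).
Unemployed = 624 + 4,812 = 5,436 (jobless and actively searching, or on temporary layoff).
Labor force = 43,086 + 5,436 = 48,522.
Not in labor force = 21,679 + 8,977 + 916 + 3,112 = 34,684 (those not working and not actively searching are outside the labor force — including those who want a job but have given up searching).
Civilian working-age population = 48,522 + 34,684 = 83,206.
Unemployment rate = 5,436 / 48,522 = 11.20%.
Labor force participation rate = 48,522 / 83,206 = 58.32%.

Unemployment rate ≈ 11.20%; labor force participation rate ≈ 58.32%.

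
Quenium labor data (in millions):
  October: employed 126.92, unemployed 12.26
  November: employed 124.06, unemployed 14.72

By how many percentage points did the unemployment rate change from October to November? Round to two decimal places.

The unemployment rate changed by +1.80 percentage points.

October: labor force = 126.92 + 12.26 = 139.18; u = 12.26/139.18 = 8.81%.
November: labor force = 124.06 + 14.72 = 138.78; u = 14.72/138.78 = 10.61%.
Change = 10.61% − 8.81% = +1.80 pp.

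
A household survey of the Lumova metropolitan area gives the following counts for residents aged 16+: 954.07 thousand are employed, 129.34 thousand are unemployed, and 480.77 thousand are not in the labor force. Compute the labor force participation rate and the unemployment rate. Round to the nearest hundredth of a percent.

Labor force = employed + unemployed = 954.07 + 129.34 = 1,083.41 thousand.
Working-age population = 1,083.41 + 480.77 = 1,564.18 thousand.
Unemployment rate = 129.34 / 1,083.41 = 11.94%.
Labor force participation rate = 1,083.41 / 1,564.18 = 69.26%.

Labor force participation rate ≈ 69.26%; unemployment rate ≈ 11.94%.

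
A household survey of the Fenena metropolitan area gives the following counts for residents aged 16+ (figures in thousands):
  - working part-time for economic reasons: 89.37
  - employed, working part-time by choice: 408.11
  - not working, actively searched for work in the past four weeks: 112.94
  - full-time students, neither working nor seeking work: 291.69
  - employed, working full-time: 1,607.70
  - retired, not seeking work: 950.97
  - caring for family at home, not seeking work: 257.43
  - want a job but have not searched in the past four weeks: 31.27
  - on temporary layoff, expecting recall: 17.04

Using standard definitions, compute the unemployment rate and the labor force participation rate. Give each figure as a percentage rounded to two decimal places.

Unemployment rate ≈ 5.82%; labor force participation rate ≈ 59.34%.

Employed = 89.37 + 408.11 + 1,607.70 = 2,105.18 thousand (anyone who worked, including part-time for economic reasons, counts as employed).
Unemployed = 112.94 + 17.04 = 129.98 thousand (jobless and actively searching, or on temporary layoff).
Labor force = 2,105.18 + 129.98 = 2,235.16 thousand.
Not in labor force = 291.69 + 950.97 + 257.43 + 31.27 = 1,531.36 thousand (those not working and not actively searching are outside the labor force — including those who want a job but have given up searching).
Civilian working-age population = 2,235.16 + 1,531.36 = 3,766.52 thousand.
Unemployment rate = 129.98 / 2,235.16 = 5.82%.
Labor force participation rate = 2,235.16 / 3,766.52 = 59.34%.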